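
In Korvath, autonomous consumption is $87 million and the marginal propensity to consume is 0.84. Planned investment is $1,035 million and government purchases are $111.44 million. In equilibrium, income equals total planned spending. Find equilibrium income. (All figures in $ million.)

Y = 7709

Y = C + I + G = 87 + 0.84Y + 1035 + 111.44
Y − 0.84Y = 1233.44
0.16Y = 1233.44, so Y = 1233.44/0.16 = 7709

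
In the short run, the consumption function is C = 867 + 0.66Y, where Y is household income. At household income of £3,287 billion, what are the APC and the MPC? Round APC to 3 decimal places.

MPC = 0.66 (the slope of the consumption function)
C = 867 + 0.66(3287) = 3036.42, so APC = 3036.42/3287 = 0.924

APC = 0.924; MPC = 0.66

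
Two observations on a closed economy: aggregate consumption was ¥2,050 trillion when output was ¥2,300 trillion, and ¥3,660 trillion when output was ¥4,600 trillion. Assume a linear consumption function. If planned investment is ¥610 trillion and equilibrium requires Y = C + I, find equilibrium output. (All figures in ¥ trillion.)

MPC = (3660 − 2050)/(4600 − 2300) = 1610/2300 = 0.7
a = 2050 − 0.7(2300) = 440
Equilibrium: Y = 440 + 0.7Y + 610
0.3Y = 1050, so Y = 1050/0.3 = 3500

Y = 3500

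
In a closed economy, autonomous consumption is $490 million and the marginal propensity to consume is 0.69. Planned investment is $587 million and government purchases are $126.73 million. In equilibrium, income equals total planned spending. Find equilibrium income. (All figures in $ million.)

Y = C + I + G = 490 + 0.69Y + 587 + 126.73
Y − 0.69Y = 1203.73
0.31Y = 1203.73, so Y = 1203.73/0.31 = 3883

Y = 3883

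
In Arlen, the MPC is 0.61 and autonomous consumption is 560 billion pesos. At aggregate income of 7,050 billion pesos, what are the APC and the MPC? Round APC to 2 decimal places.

MPC = 0.61 (the slope of the consumption function)
C = 560 + 0.61(7050) = 4860.5, so APC = 4860.5/7050 = 0.69

APC = 0.69; MPC = 0.61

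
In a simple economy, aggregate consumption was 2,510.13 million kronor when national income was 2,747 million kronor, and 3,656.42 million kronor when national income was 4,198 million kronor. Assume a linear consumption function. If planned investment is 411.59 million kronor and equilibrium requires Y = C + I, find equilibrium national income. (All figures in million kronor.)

Y = 3579

MPC = (3656.42 − 2510.13)/(4198 − 2747) = 1146.29/1451 = 0.79
a = 2510.13 − 0.79(2747) = 340
Equilibrium: Y = 340 + 0.79Y + 411.59
0.21Y = 751.59, so Y = 751.59/0.21 = 3579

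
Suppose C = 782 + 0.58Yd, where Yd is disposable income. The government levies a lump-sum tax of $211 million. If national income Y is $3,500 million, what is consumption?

Yd = Y − T = 3500 − 211 = 3289
C = 782 + 0.58(3289) = 782 + 1907.62 = 2689.62

C = 2689.62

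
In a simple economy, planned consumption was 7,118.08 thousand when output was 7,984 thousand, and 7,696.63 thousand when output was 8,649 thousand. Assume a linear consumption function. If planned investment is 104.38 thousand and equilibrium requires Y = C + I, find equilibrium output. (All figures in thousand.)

Y = 2126

MPC = (7696.63 − 7118.08)/(8649 − 7984) = 578.55/665 = 0.87
a = 7118.08 − 0.87(7984) = 172
Equilibrium: Y = 172 + 0.87Y + 104.38
0.13Y = 276.38, so Y = 276.38/0.13 = 2126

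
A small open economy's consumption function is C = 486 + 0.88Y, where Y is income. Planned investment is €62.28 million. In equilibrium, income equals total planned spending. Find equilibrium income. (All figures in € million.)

Y = 4569

Y = C + I = 486 + 0.88Y + 62.28
Y − 0.88Y = 548.28
0.12Y = 548.28, so Y = 548.28/0.12 = 4569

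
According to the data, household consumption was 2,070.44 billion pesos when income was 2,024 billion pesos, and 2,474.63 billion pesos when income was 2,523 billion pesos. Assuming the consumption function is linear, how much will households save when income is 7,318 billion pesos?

MPC = (2474.63 − 2070.44)/(2523 − 2024) = 404.19/499 = 0.81
a = 2070.44 − 0.81(2024) = 2070.44 − 1639.44 = 431
C = 431 + 0.81(7318) = 6358.58
S = 7318 − 6358.58 = 959.42

S = 959.42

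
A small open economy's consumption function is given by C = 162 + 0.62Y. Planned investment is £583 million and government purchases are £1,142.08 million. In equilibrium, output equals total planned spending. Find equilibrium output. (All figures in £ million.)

Y = C + I + G = 162 + 0.62Y + 583 + 1142.08
Y − 0.62Y = 1887.08
0.38Y = 1887.08, so Y = 1887.08/0.38 = 4966

Y = 4966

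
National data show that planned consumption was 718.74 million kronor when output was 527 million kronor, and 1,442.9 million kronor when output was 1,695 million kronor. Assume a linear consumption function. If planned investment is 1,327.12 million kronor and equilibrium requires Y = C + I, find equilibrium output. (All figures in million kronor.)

MPC = (1442.9 − 718.74)/(1695 − 527) = 724.16/1168 = 0.62
a = 718.74 − 0.62(527) = 392
Equilibrium: Y = 392 + 0.62Y + 1327.12
0.38Y = 1719.12, so Y = 1719.12/0.38 = 4524

Y = 4524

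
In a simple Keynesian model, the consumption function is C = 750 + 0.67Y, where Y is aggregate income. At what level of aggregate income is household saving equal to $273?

Y = 3100

S = Y − C = -750 + 0.33Y
-750 + 0.33Y = 273, so 0.33Y = 1023 and Y = 3100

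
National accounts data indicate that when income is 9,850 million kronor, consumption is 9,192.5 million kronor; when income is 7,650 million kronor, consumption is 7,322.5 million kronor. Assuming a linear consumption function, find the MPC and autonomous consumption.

MPC = 0.85; a = 820

MPC = ΔC/ΔY = (9192.5 − 7322.5)/(9850 − 7650) = 1870/2200 = 0.85
a = C − MPC·Y = 7322.5 − 0.85(7650) = 7322.5 − 6502.5 = 820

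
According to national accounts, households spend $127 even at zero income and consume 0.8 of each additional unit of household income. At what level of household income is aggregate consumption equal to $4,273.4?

127 + 0.8Y = 4273.4
0.8Y = 4146.4, so Y = 4146.4/0.8 = 5183

Y = 5183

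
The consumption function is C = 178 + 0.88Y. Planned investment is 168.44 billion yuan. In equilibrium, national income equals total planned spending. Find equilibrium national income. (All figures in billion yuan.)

Y = C + I = 178 + 0.88Y + 168.44
Y − 0.88Y = 346.44
0.12Y = 346.44, so Y = 346.44/0.12 = 2887

Y = 2887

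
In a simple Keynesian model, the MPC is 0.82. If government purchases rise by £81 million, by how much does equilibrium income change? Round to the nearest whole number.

The multiplier is 1/(1 − MPC) = 1/0.18.
ΔY = 81/0.18 = 450.00 ≈ 450

ΔY ≈ 450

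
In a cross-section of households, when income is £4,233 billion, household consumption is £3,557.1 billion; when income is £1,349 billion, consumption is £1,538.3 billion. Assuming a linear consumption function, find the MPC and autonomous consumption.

MPC = ΔC/ΔY = (3557.1 − 1538.3)/(4233 − 1349) = 2018.8/2884 = 0.7
a = C − MPC·Y = 1538.3 − 0.7(1349) = 1538.3 − 944.3 = 594

MPC = 0.7; a = 594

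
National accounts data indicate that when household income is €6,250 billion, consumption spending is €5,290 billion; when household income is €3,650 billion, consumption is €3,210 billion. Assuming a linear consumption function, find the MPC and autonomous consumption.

MPC = ΔC/ΔY = (5290 − 3210)/(6250 − 3650) = 2080/2600 = 0.8
a = C − MPC·Y = 3210 − 0.8(3650) = 3210 − 2920 = 290

MPC = 0.8; a = 290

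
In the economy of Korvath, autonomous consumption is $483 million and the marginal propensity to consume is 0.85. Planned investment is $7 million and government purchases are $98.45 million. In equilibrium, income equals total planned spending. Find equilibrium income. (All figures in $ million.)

Y = 3923

Y = C + I + G = 483 + 0.85Y + 7 + 98.45
Y − 0.85Y = 588.45
0.15Y = 588.45, so Y = 588.45/0.15 = 3923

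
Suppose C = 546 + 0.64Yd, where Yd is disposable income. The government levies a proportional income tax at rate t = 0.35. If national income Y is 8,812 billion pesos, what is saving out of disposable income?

Yd = (1 − 0.35)(8812) = 0.65(8812) = 5727.8
C = 546 + 0.64(5727.8) = 546 + 3665.792 = 4211.792
S = Yd − C = 5727.8 − 4211.792 = 1516.008

S = 1516.008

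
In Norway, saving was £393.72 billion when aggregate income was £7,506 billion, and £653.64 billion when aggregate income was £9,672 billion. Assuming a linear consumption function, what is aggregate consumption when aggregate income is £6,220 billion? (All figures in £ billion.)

MPS = ΔS/ΔY = (653.64 − 393.72)/(9672 − 7506) = 259.92/2166 = 0.12
MPC = 1 − MPS = 0.88
Autonomous saving = 393.72 − 0.12(7506) = -507, so a = 507
C = 507 + 0.88(6220) = 507 + 5473.6 = 5980.6

C = 5980.6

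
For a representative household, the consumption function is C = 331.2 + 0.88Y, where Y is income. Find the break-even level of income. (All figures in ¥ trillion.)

At break-even, C = Y: 331.2 + 0.88Y = Y
0.12Y = 331.2, so Y = 331.2/0.12 = 2760

Y = 2760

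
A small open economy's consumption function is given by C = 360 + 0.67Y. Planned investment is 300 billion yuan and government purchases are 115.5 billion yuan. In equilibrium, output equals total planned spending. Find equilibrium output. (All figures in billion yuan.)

Y = C + I + G = 360 + 0.67Y + 300 + 115.5
Y − 0.67Y = 775.5
0.33Y = 775.5, so Y = 775.5/0.33 = 2350

Y = 2350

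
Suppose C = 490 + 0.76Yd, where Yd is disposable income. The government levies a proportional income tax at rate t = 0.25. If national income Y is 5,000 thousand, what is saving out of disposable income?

S = 410

Yd = (1 − 0.25)(5000) = 0.75(5000) = 3750
C = 490 + 0.76(3750) = 490 + 2850 = 3340
S = Yd − C = 3750 − 3340 = 410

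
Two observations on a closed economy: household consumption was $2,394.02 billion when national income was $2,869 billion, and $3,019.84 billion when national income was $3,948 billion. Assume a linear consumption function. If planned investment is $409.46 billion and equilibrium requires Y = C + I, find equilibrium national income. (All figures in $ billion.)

Y = 2713

MPC = (3019.84 − 2394.02)/(3948 − 2869) = 625.82/1079 = 0.58
a = 2394.02 − 0.58(2869) = 730
Equilibrium: Y = 730 + 0.58Y + 409.46
0.42Y = 1139.46, so Y = 1139.46/0.42 = 2713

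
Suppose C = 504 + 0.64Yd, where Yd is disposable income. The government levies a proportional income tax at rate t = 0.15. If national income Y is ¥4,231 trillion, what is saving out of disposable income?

Yd = (1 − 0.15)(4231) = 0.85(4231) = 3596.35
C = 504 + 0.64(3596.35) = 504 + 2301.664 = 2805.664
S = Yd − C = 3596.35 − 2805.664 = 790.686

S = 790.686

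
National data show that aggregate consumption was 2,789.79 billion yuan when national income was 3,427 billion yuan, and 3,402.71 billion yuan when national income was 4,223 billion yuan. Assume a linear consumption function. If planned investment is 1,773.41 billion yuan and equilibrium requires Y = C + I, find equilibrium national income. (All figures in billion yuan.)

MPC = (3402.71 − 2789.79)/(4223 − 3427) = 612.92/796 = 0.77
a = 2789.79 − 0.77(3427) = 151
Equilibrium: Y = 151 + 0.77Y + 1773.41
0.23Y = 1924.41, so Y = 1924.41/0.23 = 8367

Y = 8367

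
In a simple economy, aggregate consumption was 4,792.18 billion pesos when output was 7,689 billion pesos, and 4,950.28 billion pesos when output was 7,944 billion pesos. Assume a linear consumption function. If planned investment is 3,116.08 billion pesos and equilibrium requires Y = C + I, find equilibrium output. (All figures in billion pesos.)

MPC = (4950.28 − 4792.18)/(7944 − 7689) = 158.1/255 = 0.62
a = 4792.18 − 0.62(7689) = 25
Equilibrium: Y = 25 + 0.62Y + 3116.08
0.38Y = 3141.08, so Y = 3141.08/0.38 = 8266

Y = 8266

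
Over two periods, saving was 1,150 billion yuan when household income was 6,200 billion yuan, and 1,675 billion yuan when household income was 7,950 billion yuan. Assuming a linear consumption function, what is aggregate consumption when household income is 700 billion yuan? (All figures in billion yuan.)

C = 1200

MPS = ΔS/ΔY = (1675 − 1150)/(7950 − 6200) = 525/1750 = 0.3
MPC = 1 − MPS = 0.7
Autonomous saving = 1150 − 0.3(6200) = -710, so a = 710
C = 710 + 0.7(700) = 710 + 490 = 1200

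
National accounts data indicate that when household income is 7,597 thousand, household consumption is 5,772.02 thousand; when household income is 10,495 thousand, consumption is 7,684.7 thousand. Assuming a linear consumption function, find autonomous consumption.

MPC = ΔC/ΔY = (7684.7 − 5772.02)/(10495 − 7597) = 1912.68/2898 = 0.66
a = C − MPC·Y = 5772.02 − 0.66(7597) = 5772.02 − 5014.02 = 758

a = 758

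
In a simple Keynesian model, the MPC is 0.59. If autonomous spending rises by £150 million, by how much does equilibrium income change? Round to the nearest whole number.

ΔY ≈ 366

The multiplier is 1/(1 − MPC) = 1/0.41.
ΔY = 150/0.41 = 365.85 ≈ 366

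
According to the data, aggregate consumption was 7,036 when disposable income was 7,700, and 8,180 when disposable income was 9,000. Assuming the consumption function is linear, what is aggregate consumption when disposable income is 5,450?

C = 5056

MPC = (8180 − 7036)/(9000 − 7700) = 1144/1300 = 0.88
a = 7036 − 0.88(7700) = 7036 − 6776 = 260
C = 260 + 0.88(5450) = 260 + 4796 = 5056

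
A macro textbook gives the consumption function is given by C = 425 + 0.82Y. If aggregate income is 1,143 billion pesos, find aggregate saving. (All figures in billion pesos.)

S = -219.26

C = 425 + 0.82(1143) = 425 + 937.26 = 1362.26
S = Y − C = 1143 − 1362.26 = -219.26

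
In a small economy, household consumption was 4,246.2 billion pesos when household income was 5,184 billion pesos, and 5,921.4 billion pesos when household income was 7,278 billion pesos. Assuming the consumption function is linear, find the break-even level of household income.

MPC = (5921.4 − 4246.2)/(7278 − 5184) = 1675.2/2094 = 0.8
a = 4246.2 − 0.8(5184) = 4246.2 − 4147.2 = 99
Break-even: Y = a/(1−MPC) = 99/0.2 = 495

Y = 495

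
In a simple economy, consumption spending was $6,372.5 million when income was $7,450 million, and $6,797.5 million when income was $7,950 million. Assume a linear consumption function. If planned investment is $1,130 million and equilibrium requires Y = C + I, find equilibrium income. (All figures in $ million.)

Y = 7800

MPC = (6797.5 − 6372.5)/(7950 − 7450) = 425/500 = 0.85
a = 6372.5 − 0.85(7450) = 40
Equilibrium: Y = 40 + 0.85Y + 1130
0.15Y = 1170, so Y = 1170/0.15 = 7800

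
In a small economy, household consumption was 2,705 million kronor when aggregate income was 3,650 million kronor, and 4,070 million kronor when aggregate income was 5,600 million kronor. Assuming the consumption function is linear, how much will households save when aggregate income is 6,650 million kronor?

S = 1845

MPC = (4070 − 2705)/(5600 − 3650) = 1365/1950 = 0.7
a = 2705 − 0.7(3650) = 2705 − 2555 = 150
C = 150 + 0.7(6650) = 4805
S = 6650 − 4805 = 1845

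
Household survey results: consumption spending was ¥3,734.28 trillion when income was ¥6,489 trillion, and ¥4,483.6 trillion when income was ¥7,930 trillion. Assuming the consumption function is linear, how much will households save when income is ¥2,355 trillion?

S = 770.4

MPC = (4483.6 − 3734.28)/(7930 − 6489) = 749.32/1441 = 0.52
a = 3734.28 − 0.52(6489) = 3734.28 − 3374.28 = 360
C = 360 + 0.52(2355) = 1584.6
S = 2355 − 1584.6 = 770.4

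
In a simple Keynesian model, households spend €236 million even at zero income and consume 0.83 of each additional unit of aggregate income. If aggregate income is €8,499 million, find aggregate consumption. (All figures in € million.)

C = 7290.17

C = 236 + 0.83(8499) = 236 + 7054.17 = 7290.17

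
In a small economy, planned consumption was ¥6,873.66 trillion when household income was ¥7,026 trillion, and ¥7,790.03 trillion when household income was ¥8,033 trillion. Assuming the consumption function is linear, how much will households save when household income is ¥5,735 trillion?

MPC = (7790.03 − 6873.66)/(8033 − 7026) = 916.37/1007 = 0.91
a = 6873.66 − 0.91(7026) = 6873.66 − 6393.66 = 480
C = 480 + 0.91(5735) = 5698.85
S = 5735 − 5698.85 = 36.15

S = 36.15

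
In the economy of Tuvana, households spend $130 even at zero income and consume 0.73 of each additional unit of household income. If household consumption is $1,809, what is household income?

130 + 0.73Y = 1809
0.73Y = 1679, so Y = 1679/0.73 = 2300

Y = 2300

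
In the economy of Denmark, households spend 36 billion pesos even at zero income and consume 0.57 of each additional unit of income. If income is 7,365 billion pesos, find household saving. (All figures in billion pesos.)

S = 3130.95

C = 36 + 0.57(7365) = 36 + 4198.05 = 4234.05
S = Y − C = 7365 − 4234.05 = 3130.95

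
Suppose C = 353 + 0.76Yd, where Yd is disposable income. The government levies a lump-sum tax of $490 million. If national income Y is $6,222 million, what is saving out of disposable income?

S = 1022.68

Yd = Y − T = 6222 − 490 = 5732
C = 353 + 0.76(5732) = 353 + 4356.32 = 4709.32
S = Yd − C = 5732 − 4709.32 = 1022.68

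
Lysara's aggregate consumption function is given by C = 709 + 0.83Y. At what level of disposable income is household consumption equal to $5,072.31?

709 + 0.83Y = 5072.31
0.83Y = 4363.31, so Y = 4363.31/0.83 = 5257

Y = 5257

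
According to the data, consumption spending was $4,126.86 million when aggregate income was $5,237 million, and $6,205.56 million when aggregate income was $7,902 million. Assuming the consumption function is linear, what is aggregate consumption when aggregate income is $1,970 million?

MPC = (6205.56 − 4126.86)/(7902 − 5237) = 2078.7/2665 = 0.78
a = 4126.86 − 0.78(5237) = 4126.86 − 4084.86 = 42
C = 42 + 0.78(1970) = 42 + 1536.6 = 1578.6

C = 1578.6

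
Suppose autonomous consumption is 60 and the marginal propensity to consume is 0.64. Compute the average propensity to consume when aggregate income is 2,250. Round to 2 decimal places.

C = 60 + 0.64(2250) = 1500
APC = C/Y = 1500/2250 = 0.67

APC = 0.67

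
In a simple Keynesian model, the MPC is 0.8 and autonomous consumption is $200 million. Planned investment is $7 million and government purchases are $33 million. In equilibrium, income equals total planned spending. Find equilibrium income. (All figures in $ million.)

Y = 1200

Y = C + I + G = 200 + 0.8Y + 7 + 33
Y − 0.8Y = 240
0.2Y = 240, so Y = 240/0.2 = 1200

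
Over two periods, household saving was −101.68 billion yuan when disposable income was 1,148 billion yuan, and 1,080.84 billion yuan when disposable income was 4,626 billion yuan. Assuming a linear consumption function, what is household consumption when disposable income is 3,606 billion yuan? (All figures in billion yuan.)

MPS = ΔS/ΔY = (1080.84 − (-101.68))/(4626 − 1148) = 1182.52/3478 = 0.34
MPC = 1 − MPS = 0.66
Autonomous saving = -101.68 − 0.34(1148) = -492, so a = 492
C = 492 + 0.66(3606) = 492 + 2379.96 = 2871.96

C = 2871.96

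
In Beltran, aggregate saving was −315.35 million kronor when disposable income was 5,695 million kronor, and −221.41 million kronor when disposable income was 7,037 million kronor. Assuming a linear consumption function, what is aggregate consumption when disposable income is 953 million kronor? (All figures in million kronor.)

C = 1600.29

MPS = ΔS/ΔY = (-221.41 − (-315.35))/(7037 − 5695) = 93.94/1342 = 0.07
MPC = 1 − MPS = 0.93
Autonomous saving = -315.35 − 0.07(5695) = -714, so a = 714
C = 714 + 0.93(953) = 714 + 886.29 = 1600.29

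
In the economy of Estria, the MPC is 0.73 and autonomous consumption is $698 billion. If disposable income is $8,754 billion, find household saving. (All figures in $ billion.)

C = 698 + 0.73(8754) = 698 + 6390.42 = 7088.42
S = Y − C = 8754 − 7088.42 = 1665.58

S = 1665.58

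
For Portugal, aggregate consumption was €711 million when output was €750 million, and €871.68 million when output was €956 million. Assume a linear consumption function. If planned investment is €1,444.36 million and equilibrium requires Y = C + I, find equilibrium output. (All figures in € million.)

Y = 7138

MPC = (871.68 − 711)/(956 − 750) = 160.68/206 = 0.78
a = 711 − 0.78(750) = 126
Equilibrium: Y = 126 + 0.78Y + 1444.36
0.22Y = 1570.36, so Y = 1570.36/0.22 = 7138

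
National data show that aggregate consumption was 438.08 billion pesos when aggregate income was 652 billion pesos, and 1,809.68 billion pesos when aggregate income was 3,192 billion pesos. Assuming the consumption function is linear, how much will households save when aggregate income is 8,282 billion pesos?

S = 3723.72

MPC = (1809.68 − 438.08)/(3192 − 652) = 1371.6/2540 = 0.54
a = 438.08 − 0.54(652) = 438.08 − 352.08 = 86
C = 86 + 0.54(8282) = 4558.28
S = 8282 − 4558.28 = 3723.72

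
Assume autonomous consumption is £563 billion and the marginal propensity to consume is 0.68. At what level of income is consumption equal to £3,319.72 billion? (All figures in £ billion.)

563 + 0.68Y = 3319.72
0.68Y = 2756.72, so Y = 2756.72/0.68 = 4054

Y = 4054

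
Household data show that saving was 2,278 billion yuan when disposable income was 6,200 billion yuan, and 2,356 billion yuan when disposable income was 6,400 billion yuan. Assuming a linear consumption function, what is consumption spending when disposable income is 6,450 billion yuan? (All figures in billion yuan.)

C = 4074.5

MPS = ΔS/ΔY = (2356 − 2278)/(6400 − 6200) = 78/200 = 0.39
MPC = 1 − MPS = 0.61
Autonomous saving = 2278 − 0.39(6200) = -140, so a = 140
C = 140 + 0.61(6450) = 140 + 3934.5 = 4074.5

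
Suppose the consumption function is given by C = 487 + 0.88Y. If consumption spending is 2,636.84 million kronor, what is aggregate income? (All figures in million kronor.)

487 + 0.88Y = 2636.84
0.88Y = 2149.84, so Y = 2149.84/0.88 = 2443

Y = 2443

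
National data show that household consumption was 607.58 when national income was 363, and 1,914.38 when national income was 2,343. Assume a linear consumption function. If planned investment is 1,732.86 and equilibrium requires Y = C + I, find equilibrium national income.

MPC = (1914.38 − 607.58)/(2343 − 363) = 1306.8/1980 = 0.66
a = 607.58 − 0.66(363) = 368
Equilibrium: Y = 368 + 0.66Y + 1732.86
0.34Y = 2100.86, so Y = 2100.86/0.34 = 6179

Y = 6179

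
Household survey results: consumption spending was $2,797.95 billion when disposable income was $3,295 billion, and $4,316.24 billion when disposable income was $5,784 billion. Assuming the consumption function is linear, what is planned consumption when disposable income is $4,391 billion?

MPC = (4316.24 − 2797.95)/(5784 − 3295) = 1518.29/2489 = 0.61
a = 2797.95 − 0.61(3295) = 2797.95 − 2009.95 = 788
C = 788 + 0.61(4391) = 788 + 2678.51 = 3466.51

C = 3466.51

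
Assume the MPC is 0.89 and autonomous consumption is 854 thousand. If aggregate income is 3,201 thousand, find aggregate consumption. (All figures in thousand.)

C = 3702.89

C = 854 + 0.89(3201) = 854 + 2848.89 = 3702.89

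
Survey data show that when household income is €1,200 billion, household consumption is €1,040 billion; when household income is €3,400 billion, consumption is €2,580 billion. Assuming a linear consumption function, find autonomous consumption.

a = 200

MPC = ΔC/ΔY = (2580 − 1040)/(3400 − 1200) = 1540/2200 = 0.7
a = C − MPC·Y = 1040 − 0.7(1200) = 1040 − 840 = 200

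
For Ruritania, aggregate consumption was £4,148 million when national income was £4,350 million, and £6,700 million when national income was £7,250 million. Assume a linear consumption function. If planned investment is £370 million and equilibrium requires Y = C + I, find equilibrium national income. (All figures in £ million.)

Y = 5750

MPC = (6700 − 4148)/(7250 − 4350) = 2552/2900 = 0.88
a = 4148 − 0.88(4350) = 320
Equilibrium: Y = 320 + 0.88Y + 370
0.12Y = 690, so Y = 690/0.12 = 5750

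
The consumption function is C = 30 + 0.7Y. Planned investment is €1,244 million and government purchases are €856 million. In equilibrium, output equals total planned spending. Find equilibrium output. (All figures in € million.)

Y = C + I + G = 30 + 0.7Y + 1244 + 856
Y − 0.7Y = 2130
0.3Y = 2130, so Y = 2130/0.3 = 7100

Y = 7100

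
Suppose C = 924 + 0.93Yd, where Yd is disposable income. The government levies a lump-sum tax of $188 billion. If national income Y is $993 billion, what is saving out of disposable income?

Yd = Y − T = 993 − 188 = 805
C = 924 + 0.93(805) = 924 + 748.65 = 1672.65
S = Yd − C = 805 − 1672.65 = -867.65

S = -867.65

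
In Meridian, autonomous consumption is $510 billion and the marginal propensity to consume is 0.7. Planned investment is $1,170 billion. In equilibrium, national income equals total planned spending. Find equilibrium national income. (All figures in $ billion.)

Y = 5600

Y = C + I = 510 + 0.7Y + 1170
Y − 0.7Y = 1680
0.3Y = 1680, so Y = 1680/0.3 = 5600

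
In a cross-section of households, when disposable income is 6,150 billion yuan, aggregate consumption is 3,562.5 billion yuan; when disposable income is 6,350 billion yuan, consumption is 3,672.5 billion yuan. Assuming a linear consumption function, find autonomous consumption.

MPC = ΔC/ΔY = (3672.5 − 3562.5)/(6350 − 6150) = 110/200 = 0.55
a = C − MPC·Y = 3562.5 − 0.55(6150) = 3562.5 − 3382.5 = 180

a = 180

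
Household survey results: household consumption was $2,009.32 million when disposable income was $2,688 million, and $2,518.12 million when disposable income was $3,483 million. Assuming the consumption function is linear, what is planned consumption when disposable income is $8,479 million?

MPC = (2518.12 − 2009.32)/(3483 − 2688) = 508.8/795 = 0.64
a = 2009.32 − 0.64(2688) = 2009.32 − 1720.32 = 289
C = 289 + 0.64(8479) = 289 + 5426.56 = 5715.56

C = 5715.56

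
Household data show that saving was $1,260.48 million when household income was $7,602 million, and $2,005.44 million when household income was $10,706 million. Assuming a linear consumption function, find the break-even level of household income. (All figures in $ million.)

Y = 2350

MPS = ΔS/ΔY = (2005.44 − 1260.48)/(10706 − 7602) = 744.96/3104 = 0.24
MPC = 1 − MPS = 0.76
From S(7602) = 1260.48: −a + 0.24(7602) = 1260.48, so a = 1824.48 − 1260.48 = 564
Break-even (S = 0): Y = a/MPS = 564/0.24 = 2350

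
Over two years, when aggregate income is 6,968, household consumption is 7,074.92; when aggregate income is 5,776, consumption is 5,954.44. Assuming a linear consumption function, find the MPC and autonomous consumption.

MPC = ΔC/ΔY = (7074.92 − 5954.44)/(6968 − 5776) = 1120.48/1192 = 0.94
a = C − MPC·Y = 5954.44 − 0.94(5776) = 5954.44 − 5429.44 = 525

MPC = 0.94; a = 525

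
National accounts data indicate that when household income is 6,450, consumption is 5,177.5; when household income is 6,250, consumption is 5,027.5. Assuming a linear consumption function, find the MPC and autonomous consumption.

MPC = 0.75; a = 340

MPC = ΔC/ΔY = (5177.5 − 5027.5)/(6450 − 6250) = 150/200 = 0.75
a = C − MPC·Y = 5027.5 − 0.75(6250) = 5027.5 − 4687.5 = 340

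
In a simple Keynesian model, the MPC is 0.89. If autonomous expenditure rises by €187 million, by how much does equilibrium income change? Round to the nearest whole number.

ΔY ≈ 1700

The multiplier is 1/(1 − MPC) = 1/0.11.
ΔY = 187/0.11 = 1700.00 ≈ 1700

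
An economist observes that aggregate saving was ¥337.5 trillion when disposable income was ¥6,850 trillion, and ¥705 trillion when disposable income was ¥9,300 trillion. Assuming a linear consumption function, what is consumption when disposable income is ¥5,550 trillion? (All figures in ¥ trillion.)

MPS = ΔS/ΔY = (705 − 337.5)/(9300 − 6850) = 367.5/2450 = 0.15
MPC = 1 − MPS = 0.85
Autonomous saving = 337.5 − 0.15(6850) = -690, so a = 690
C = 690 + 0.85(5550) = 690 + 4717.5 = 5407.5

C = 5407.5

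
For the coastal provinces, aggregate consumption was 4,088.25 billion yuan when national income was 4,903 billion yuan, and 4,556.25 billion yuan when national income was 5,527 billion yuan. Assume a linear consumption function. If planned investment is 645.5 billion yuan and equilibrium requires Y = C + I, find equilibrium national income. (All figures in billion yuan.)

Y = 4226

MPC = (4556.25 − 4088.25)/(5527 − 4903) = 468/624 = 0.75
a = 4088.25 − 0.75(4903) = 411
Equilibrium: Y = 411 + 0.75Y + 645.5
0.25Y = 1056.5, so Y = 1056.5/0.25 = 4226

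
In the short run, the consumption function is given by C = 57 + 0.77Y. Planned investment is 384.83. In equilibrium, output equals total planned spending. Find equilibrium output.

Y = C + I = 57 + 0.77Y + 384.83
Y − 0.77Y = 441.83
0.23Y = 441.83, so Y = 441.83/0.23 = 1921

Y = 1921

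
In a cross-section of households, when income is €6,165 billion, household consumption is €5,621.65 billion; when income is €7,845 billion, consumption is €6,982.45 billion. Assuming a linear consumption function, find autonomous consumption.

MPC = ΔC/ΔY = (6982.45 − 5621.65)/(7845 − 6165) = 1360.8/1680 = 0.81
a = C − MPC·Y = 5621.65 − 0.81(6165) = 5621.65 − 4993.65 = 628

a = 628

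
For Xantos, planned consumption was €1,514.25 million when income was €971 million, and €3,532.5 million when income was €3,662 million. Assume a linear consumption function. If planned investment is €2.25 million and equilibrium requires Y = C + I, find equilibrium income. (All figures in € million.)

Y = 3153

MPC = (3532.5 − 1514.25)/(3662 − 971) = 2018.25/2691 = 0.75
a = 1514.25 − 0.75(971) = 786
Equilibrium: Y = 786 + 0.75Y + 2.25
0.25Y = 788.25, so Y = 788.25/0.25 = 3153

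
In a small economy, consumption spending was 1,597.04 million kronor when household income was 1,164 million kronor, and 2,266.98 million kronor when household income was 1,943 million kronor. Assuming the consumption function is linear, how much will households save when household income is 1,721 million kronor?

MPC = (2266.98 − 1597.04)/(1943 − 1164) = 669.94/779 = 0.86
a = 1597.04 − 0.86(1164) = 1597.04 − 1001.04 = 596
C = 596 + 0.86(1721) = 2076.06
S = 1721 − 2076.06 = -355.06

S = -355.06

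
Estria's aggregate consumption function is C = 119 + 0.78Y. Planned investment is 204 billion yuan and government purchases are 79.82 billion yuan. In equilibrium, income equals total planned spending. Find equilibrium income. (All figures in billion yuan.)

Y = 1831

Y = C + I + G = 119 + 0.78Y + 204 + 79.82
Y − 0.78Y = 402.82
0.22Y = 402.82, so Y = 402.82/0.22 = 1831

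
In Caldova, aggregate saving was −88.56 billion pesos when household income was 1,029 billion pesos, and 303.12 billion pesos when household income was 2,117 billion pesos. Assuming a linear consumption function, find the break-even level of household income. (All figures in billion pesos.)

Y = 1275

MPS = ΔS/ΔY = (303.12 − (-88.56))/(2117 − 1029) = 391.68/1088 = 0.36
MPC = 1 − MPS = 0.64
From S(1029) = -88.56: −a + 0.36(1029) = -88.56, so a = 370.44 − (-88.56) = 459
Break-even (S = 0): Y = a/MPS = 459/0.36 = 1275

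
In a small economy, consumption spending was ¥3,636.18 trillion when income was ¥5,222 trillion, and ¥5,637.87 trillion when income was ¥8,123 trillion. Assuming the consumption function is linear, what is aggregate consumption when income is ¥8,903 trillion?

MPC = (5637.87 − 3636.18)/(8123 − 5222) = 2001.69/2901 = 0.69
a = 3636.18 − 0.69(5222) = 3636.18 − 3603.18 = 33
C = 33 + 0.69(8903) = 33 + 6143.07 = 6176.07

C = 6176.07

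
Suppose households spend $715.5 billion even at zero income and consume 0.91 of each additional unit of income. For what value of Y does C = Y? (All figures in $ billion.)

Y = 7950

At break-even, C = Y: 715.5 + 0.91Y = Y
0.09Y = 715.5, so Y = 715.5/0.09 = 7950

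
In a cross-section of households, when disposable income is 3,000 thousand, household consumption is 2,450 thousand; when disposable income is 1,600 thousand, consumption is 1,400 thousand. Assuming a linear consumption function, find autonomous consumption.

a = 200

MPC = ΔC/ΔY = (2450 − 1400)/(3000 − 1600) = 1050/1400 = 0.75
a = C − MPC·Y = 1400 − 0.75(1600) = 1400 − 1200 = 200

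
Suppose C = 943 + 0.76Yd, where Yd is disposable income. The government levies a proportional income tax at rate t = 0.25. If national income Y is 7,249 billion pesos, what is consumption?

Yd = (1 − 0.25)(7249) = 0.75(7249) = 5436.75
C = 943 + 0.76(5436.75) = 943 + 4131.93 = 5074.93

C = 5074.93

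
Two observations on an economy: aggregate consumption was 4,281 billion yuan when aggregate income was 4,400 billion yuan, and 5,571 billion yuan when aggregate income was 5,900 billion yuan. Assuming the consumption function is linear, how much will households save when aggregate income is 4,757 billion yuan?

MPC = (5571 − 4281)/(5900 − 4400) = 1290/1500 = 0.86
a = 4281 − 0.86(4400) = 4281 − 3784 = 497
C = 497 + 0.86(4757) = 4588.02
S = 4757 − 4588.02 = 168.98

S = 168.98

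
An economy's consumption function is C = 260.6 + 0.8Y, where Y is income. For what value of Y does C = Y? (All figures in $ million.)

At break-even, C = Y: 260.6 + 0.8Y = Y
0.2Y = 260.6, so Y = 260.6/0.2 = 1303

Y = 1303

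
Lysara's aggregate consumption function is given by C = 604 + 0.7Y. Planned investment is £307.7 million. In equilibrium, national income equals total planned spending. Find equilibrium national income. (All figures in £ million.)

Y = 3039

Y = C + I = 604 + 0.7Y + 307.7
Y − 0.7Y = 911.7
0.3Y = 911.7, so Y = 911.7/0.3 = 3039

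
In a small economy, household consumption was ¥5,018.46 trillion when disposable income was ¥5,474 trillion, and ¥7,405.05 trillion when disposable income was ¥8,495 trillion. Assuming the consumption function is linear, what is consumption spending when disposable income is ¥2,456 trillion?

C = 2634.24

MPC = (7405.05 − 5018.46)/(8495 − 5474) = 2386.59/3021 = 0.79
a = 5018.46 − 0.79(5474) = 5018.46 − 4324.46 = 694
C = 694 + 0.79(2456) = 694 + 1940.24 = 2634.24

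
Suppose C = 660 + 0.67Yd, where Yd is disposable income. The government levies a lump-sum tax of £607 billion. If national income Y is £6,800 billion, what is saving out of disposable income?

Yd = Y − T = 6800 − 607 = 6193
C = 660 + 0.67(6193) = 660 + 4149.31 = 4809.31
S = Yd − C = 6193 − 4809.31 = 1383.69

S = 1383.69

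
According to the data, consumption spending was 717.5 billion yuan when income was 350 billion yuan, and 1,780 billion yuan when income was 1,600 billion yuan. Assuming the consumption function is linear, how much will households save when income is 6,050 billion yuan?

MPC = (1780 − 717.5)/(1600 − 350) = 1062.5/1250 = 0.85
a = 717.5 − 0.85(350) = 717.5 − 297.5 = 420
C = 420 + 0.85(6050) = 5562.5
S = 6050 − 5562.5 = 487.5

S = 487.5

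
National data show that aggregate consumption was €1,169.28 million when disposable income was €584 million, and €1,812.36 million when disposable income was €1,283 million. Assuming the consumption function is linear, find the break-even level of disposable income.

MPC = (1812.36 − 1169.28)/(1283 − 584) = 643.08/699 = 0.92
a = 1169.28 − 0.92(584) = 1169.28 − 537.28 = 632
Break-even: Y = a/(1−MPC) = 632/0.08 = 7900

Y = 7900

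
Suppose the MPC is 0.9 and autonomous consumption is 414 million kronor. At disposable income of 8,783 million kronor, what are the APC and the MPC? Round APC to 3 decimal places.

APC = 0.947; MPC = 0.9

MPC = 0.9 (the slope of the consumption function)
C = 414 + 0.9(8783) = 8318.7, so APC = 8318.7/8783 = 0.947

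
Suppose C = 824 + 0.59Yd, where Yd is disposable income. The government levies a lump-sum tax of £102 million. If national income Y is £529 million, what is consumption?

Yd = Y − T = 529 − 102 = 427
C = 824 + 0.59(427) = 824 + 251.93 = 1075.93

C = 1075.93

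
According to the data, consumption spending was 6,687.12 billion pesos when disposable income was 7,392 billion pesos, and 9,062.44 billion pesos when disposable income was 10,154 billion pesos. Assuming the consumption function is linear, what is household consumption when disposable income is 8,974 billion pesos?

C = 8047.64

MPC = (9062.44 − 6687.12)/(10154 − 7392) = 2375.32/2762 = 0.86
a = 6687.12 − 0.86(7392) = 6687.12 − 6357.12 = 330
C = 330 + 0.86(8974) = 330 + 7717.64 = 8047.64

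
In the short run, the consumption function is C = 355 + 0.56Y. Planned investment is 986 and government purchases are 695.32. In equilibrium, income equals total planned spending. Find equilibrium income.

Y = C + I + G = 355 + 0.56Y + 986 + 695.32
Y − 0.56Y = 2036.32
0.44Y = 2036.32, so Y = 2036.32/0.44 = 4628

Y = 4628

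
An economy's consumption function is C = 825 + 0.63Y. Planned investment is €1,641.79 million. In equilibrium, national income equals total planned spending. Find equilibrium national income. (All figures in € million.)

Y = 6667

Y = C + I = 825 + 0.63Y + 1641.79
Y − 0.63Y = 2466.79
0.37Y = 2466.79, so Y = 2466.79/0.37 = 6667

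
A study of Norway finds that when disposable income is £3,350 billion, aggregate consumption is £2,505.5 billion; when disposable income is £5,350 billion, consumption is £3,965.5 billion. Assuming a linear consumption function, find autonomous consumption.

MPC = ΔC/ΔY = (3965.5 − 2505.5)/(5350 − 3350) = 1460/2000 = 0.73
a = C − MPC·Y = 2505.5 − 0.73(3350) = 2505.5 − 2445.5 = 60

a = 60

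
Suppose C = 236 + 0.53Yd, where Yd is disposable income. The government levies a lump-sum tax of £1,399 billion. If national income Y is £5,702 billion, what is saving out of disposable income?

S = 1786.41

Yd = Y − T = 5702 − 1399 = 4303
C = 236 + 0.53(4303) = 236 + 2280.59 = 2516.59
S = Yd − C = 4303 − 2516.59 = 1786.41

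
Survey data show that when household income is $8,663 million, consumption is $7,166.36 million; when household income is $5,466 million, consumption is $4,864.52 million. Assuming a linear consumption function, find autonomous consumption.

a = 929

MPC = ΔC/ΔY = (7166.36 − 4864.52)/(8663 − 5466) = 2301.84/3197 = 0.72
a = C − MPC·Y = 4864.52 − 0.72(5466) = 4864.52 − 3935.52 = 929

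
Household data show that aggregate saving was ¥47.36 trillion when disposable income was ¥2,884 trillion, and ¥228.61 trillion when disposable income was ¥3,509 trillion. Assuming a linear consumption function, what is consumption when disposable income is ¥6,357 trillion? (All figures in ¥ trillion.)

C = 5302.47

MPS = ΔS/ΔY = (228.61 − 47.36)/(3509 − 2884) = 181.25/625 = 0.29
MPC = 1 − MPS = 0.71
Autonomous saving = 47.36 − 0.29(2884) = -789, so a = 789
C = 789 + 0.71(6357) = 789 + 4513.47 = 5302.47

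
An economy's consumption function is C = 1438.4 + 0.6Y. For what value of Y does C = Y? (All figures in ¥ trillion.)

Y = 3596

At break-even, C = Y: 1438.4 + 0.6Y = Y
0.4Y = 1438.4, so Y = 1438.4/0.4 = 3596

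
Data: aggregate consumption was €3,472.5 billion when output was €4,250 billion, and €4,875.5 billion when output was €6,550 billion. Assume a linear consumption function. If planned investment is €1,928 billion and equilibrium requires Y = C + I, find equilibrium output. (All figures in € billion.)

Y = 7200

MPC = (4875.5 − 3472.5)/(6550 − 4250) = 1403/2300 = 0.61
a = 3472.5 − 0.61(4250) = 880
Equilibrium: Y = 880 + 0.61Y + 1928
0.39Y = 2808, so Y = 2808/0.39 = 7200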